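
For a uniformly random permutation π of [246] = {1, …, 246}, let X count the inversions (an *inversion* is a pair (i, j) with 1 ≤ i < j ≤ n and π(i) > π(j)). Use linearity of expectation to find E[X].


Write X = Σ X_I over the C(246, 2) = 30135 pairs i < j, with X_I the indicator of one inversion.
There are 30135 indicators.
For each fixed pair i < j, the values π(i) and π(j) are two distinct elements of {1, …, 246} in uniformly random order; by symmetry P[π(i) > π(j)] = 1/2.
By linearity: E[X] = 30135 · (1/2) = C(246, 2) · (1/2) = 30135/2 = 30135/2 ≈ 15067.500.

E[X] = 30135/2 = 15067.500.


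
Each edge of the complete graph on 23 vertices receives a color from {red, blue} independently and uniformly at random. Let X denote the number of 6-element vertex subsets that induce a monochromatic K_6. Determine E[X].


Let X = Σ_S X_S over the C(23, 6) = 100947 subsets S of size 6, where X_S = 1 if the K_6 on S is monochromatic.
For a fixed S, the K_6 on S has C(6, 2) = 15 edges. P[all 15 edges red] = (1/2)^15, and likewise for blue, so P[monochromatic] = 2·(1/2)^15 = 2^{1 − 15} = 1/16384.
By linearity of expectation: E[X] = C(23, 6) · 2^{1 − 15} = 100947 · 1/16384 = 100947/16384.
Numerically: E[X] ≈ 6.161316.

E[X] = C(23,6)·2^(1−C(6,2)) = 100947/16384 ≈ 6.161316.


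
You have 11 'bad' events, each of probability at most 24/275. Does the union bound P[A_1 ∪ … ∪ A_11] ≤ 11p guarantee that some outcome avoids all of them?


Union bound: P[∪_{i=1}^{11} A_i] ≤ Σ_i P[A_i] ≤ 11·p = 11·(24/275) = 24/25.
Numerically: 24/25 ≈ 0.960000.
Is 24/25 < 1? YES.
Since P[∪ A_i] ≤ 24/25 < 1, the complement has P[∩ A_i^c] ≥ 1 − 24/25 = 1/25 > 0, so some outcome avoids every A_i.

11·p = 24/25 ≈ 0.960000; existence CERTIFIED by the union bound.


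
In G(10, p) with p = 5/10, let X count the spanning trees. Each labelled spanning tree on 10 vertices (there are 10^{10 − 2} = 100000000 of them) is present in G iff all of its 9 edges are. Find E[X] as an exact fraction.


K_10 has 10^{10 − 2} = 100000000 labelled spanning trees.
For each such spanning tree H, let X_H = 1 if all 9 edges of H are present in G. Then P[X_H = 1] = p^{9} = (1/2)^{9} = 1/512.
Summing the indicators: E[X] = Σ_H E[X_H] = 100000000 · p^{9} = 100000000 · 1/512 = 390625/2.
Numerically: E[X] ≈ 1.9531e+05.

E[X] = 100000000 · (1/2)^{9} = 390625/2 ≈ 1.9531e+05.


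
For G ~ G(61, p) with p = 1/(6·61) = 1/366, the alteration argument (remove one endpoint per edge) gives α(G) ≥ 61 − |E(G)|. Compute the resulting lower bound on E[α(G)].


E[|E(G)|] = C(61, 2)·p = 1830 · (1/366) = 5.
E[α(G)] ≥ n − E[|E(G)|] = 61 − 5 = 56.
Numerically: ≈ 56.00000.
(This is only a lower bound; the true E[α(G)] may be larger.)

E[α(G)] ≥ 56 ≈ 56.00000.


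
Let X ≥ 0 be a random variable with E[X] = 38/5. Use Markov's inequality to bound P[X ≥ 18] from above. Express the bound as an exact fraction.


μ = E[X] = 38/5, a = 18.
Markov: P[X ≥ 18] ≤ μ/a = (38/5)/18 = 19/45.
Numerically: ≈ 0.42222.
(Since a = 18 > μ = 7.60000, the bound 19/45 is < 1 and informative.)

P[X ≥ 18] ≤ 19/45 ≈ 0.42222.


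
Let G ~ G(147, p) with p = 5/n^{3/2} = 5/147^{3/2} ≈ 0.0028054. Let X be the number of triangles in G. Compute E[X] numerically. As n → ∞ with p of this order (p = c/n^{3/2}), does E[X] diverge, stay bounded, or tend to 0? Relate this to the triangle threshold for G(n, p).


Number of potential triangles: C(147, 3) = 518665.
Each occurs with probability p³ ≈ (0.0028054)³ ≈ 2.2079133e-08.
By linearity: E[X] = C(147, 3)·p³ ≈ 518665 · 2.2079133e-08 ≈ 0.01145.
Since α = 3/2 > 1, p = c/n^{3/2} = o(1/n) is below the triangle threshold p ~ 1/n. Asymptotically E[X] ~ (c³/6)·n^{3(1−α)} = (5³/6)·n^{-1.5} → 0, so by Markov's inequality G has no triangles w.h.p.

E[X] ≈ 0.01145; in regime p = Θ(1/n^{3/2}) E[X] tends to 0 (below the triangle threshold p ~ 1/n).


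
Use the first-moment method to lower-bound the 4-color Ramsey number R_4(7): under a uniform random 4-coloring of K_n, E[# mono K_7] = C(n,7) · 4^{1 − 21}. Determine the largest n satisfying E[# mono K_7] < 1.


We need C(n, 7) · 4^{1 − 21} < 1, i.e. C(n, 7) < 4^{21 − 1} = 1099511627776.
Check values of n near the boundary:
  n = 176: C(176, 7) = 919790691600; 919790691600 < 1099511627776? YES
  n = 177: C(177, 7) = 957664425960; 957664425960 < 1099511627776? YES
  n = 178: C(178, 7) = 996867063280; 996867063280 < 1099511627776? YES
  n = 179: C(179, 7) = 1037437234460; 1037437234460 < 1099511627776? YES
  n = 180: C(180, 7) = 1079414463600; 1079414463600 < 1099511627776? YES
  n = 181: C(181, 7) = 1122839183400; 1122839183400 < 1099511627776? NO
  n = 182: C(182, 7) = 1167752750736; 1167752750736 < 1099511627776? NO
  n = 183: C(183, 7) = 1214197462413; 1214197462413 < 1099511627776? NO
The largest n with C(n, 7) < 1099511627776 is n = 180 (where E[X] = 67463403975/68719476736 ≈ 0.981722). Hence R_4(7) > 180, i.e. R_4(7) ≥ 181.

Largest n = 180; hence R_4(7) > 180.


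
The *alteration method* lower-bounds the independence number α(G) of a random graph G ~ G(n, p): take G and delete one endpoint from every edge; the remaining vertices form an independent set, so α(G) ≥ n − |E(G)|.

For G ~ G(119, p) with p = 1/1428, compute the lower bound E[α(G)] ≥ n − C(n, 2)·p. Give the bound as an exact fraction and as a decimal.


E[|E(G)|] = C(119, 2)·p = 7021 · (1/1428) = 59/12.
E[α(G)] ≥ n − E[|E(G)|] = 119 − 59/12 = 1369/12.
Numerically: ≈ 114.0833.
(This is only a lower bound; the true E[α(G)] may be larger.)

E[α(G)] ≥ 1369/12 ≈ 114.0833.


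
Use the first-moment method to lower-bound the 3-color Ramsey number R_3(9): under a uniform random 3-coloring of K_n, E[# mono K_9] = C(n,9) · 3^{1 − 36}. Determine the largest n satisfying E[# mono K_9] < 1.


We need C(n, 9) · 3^{1 − 36} < 1, i.e. C(n, 9) < 3^{36 − 1} = 50031545098999707.
Check values of n near the boundary:
  n = 295: C(295, 9) = 41221140106119260; 41221140106119260 < 50031545098999707? YES
  n = 296: C(296, 9) = 42513789098994080; 42513789098994080 < 50031545098999707? YES
  n = 297: C(297, 9) = 43842345008337645; 43842345008337645 < 50031545098999707? YES
  n = 298: C(298, 9) = 45207677551849890; 45207677551849890 < 50031545098999707? YES
  n = 299: C(299, 9) = 46610674441390059; 46610674441390059 < 50031545098999707? YES
  n = 300: C(300, 9) = 48052241692154700; 48052241692154700 < 50031545098999707? YES
  n = 301: C(301, 9) = 49533303936090975; 49533303936090975 < 50031545098999707? YES
  n = 302: C(302, 9) = 51054804739588650; 51054804739588650 < 50031545098999707? NO
The largest n with C(n, 9) < 50031545098999707 is n = 301 (where E[X] = 16511101312030325/16677181699666569 ≈ 0.9900415). Hence R_3(9) > 301, i.e. R_3(9) ≥ 302.

Largest n = 301; hence R_3(9) > 301.


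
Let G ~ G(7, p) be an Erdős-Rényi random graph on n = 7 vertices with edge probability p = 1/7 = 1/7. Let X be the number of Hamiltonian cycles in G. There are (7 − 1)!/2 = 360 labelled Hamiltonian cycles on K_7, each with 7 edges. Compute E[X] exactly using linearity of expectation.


K_7 has (7 − 1)!/2 = 360 labelled Hamiltonian cycles.
For each such Hamiltonian cycle H, let X_H = 1 if all 7 edges of H are present in G. Then P[X_H = 1] = p^{7} = (1/7)^{7} = 1/823543.
By linearity of expectation: E[X] = Σ_H E[X_H] = 360 · p^{7} = 360 · 1/823543 = 360/823543.
Numerically: E[X] ≈ 0.0004371.

E[X] = 360 · (1/7)^{7} = 360/823543 ≈ 0.0004371.


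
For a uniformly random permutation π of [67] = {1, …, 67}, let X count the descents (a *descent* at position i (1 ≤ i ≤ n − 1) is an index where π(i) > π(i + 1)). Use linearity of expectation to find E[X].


Write X = Σ X_I over i = 1, …, 66, with X_I the indicator of one descent.
There are 66 indicators.
For each fixed i, the pair (π(i), π(i+1)) is a uniformly random ordered pair of distinct values from {1, …, 67}; by symmetry P[π(i) > π(i+1)] = 1/2.
By linearity: E[X] = 66 · (1/2) = (67 − 1) · (1/2) = 33 ≈ 33.000.

E[X] = 33 = 33.000.


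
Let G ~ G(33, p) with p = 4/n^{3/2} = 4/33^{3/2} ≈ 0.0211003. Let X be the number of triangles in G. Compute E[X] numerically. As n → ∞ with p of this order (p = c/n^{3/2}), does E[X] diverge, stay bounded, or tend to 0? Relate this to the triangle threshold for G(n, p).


Number of potential triangles: C(33, 3) = 5456.
Each occurs with probability p³ ≈ (0.0211003)³ ≈ 9.39436099e-06.
By linearity: E[X] = C(33, 3)·p³ ≈ 5456 · 9.39436099e-06 ≈ 0.051256.
Since α = 3/2 > 1, p = c/n^{3/2} = o(1/n) is below the triangle threshold p ~ 1/n. Asymptotically E[X] ~ (c³/6)·n^{3(1−α)} = (4³/6)·n^{-1.5} → 0, so by Markov's inequality G has no triangles w.h.p.

E[X] ≈ 0.051256; in regime p = Θ(1/n^{3/2}) E[X] tends to 0 (below the triangle threshold p ~ 1/n).


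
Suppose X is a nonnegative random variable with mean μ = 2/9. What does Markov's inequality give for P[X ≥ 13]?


μ = E[X] = 2/9, a = 13.
Markov: P[X ≥ 13] ≤ μ/a = (2/9)/13 = 2/117.
Numerically: ≈ 0.017.
(Since a = 13 > μ = 0.222, the bound 2/117 is < 1 and informative.)

P[X ≥ 13] ≤ 2/117 ≈ 0.017.


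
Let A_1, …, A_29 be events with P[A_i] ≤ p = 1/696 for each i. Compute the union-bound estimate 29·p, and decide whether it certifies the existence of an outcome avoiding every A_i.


Union bound: P[∪_{i=1}^{29} A_i] ≤ Σ_i P[A_i] ≤ 29·p = 29·(1/696) = 1/24.
Numerically: 1/24 ≈ 0.0416667.
Is 1/24 < 1? YES.
Since P[∪ A_i] ≤ 1/24 < 1, the complement has P[∩ A_i^c] ≥ 1 − 1/24 = 23/24 > 0, so some outcome avoids every A_i.

29·p = 1/24 ≈ 0.0416667; existence CERTIFIED by the union bound.


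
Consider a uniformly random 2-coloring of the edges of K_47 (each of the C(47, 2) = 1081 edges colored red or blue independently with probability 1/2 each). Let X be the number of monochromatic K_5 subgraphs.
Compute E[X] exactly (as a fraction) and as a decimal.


Let X = Σ_S X_S over the C(47, 5) = 1533939 subsets S of size 5, where X_S = 1 if the K_5 on S is monochromatic.
For a fixed S, the K_5 on S has C(5, 2) = 10 edges. P[all 10 edges red] = (1/2)^10, and likewise for blue, so P[monochromatic] = 2·(1/2)^10 = 2^{1 − 10} = 1/512.
By linearity: E[X] = C(47, 5) · 2^{1 − 10} = 1533939 · 1/512 = 1533939/512.
Numerically: E[X] ≈ 2995.97461.

E[X] = C(47,5)·2^(1−C(5,2)) = 1533939/512 ≈ 2995.97461.


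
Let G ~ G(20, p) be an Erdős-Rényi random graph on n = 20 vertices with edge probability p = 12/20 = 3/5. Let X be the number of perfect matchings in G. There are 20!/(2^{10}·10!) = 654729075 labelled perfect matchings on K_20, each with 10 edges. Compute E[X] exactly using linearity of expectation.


K_20 has 20!/(2^{10}·10!) = 654729075 labelled perfect matchings.
For each such perfect matching H, let X_H = 1 if all 10 edges of H are present in G. Then P[X_H = 1] = p^{10} = (3/5)^{10} = 59049/9765625.
By linearity: E[X] = Σ_H E[X_H] = 654729075 · p^{10} = 654729075 · 59049/9765625 = 1546443885987/390625.
Numerically: E[X] ≈ 3.96e+06.

E[X] = 654729075 · (3/5)^{10} = 1546443885987/390625 ≈ 3.96e+06.


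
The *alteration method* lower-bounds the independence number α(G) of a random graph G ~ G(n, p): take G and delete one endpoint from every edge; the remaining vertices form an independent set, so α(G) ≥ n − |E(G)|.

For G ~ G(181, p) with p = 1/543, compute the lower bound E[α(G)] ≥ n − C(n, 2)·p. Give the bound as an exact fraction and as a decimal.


E[|E(G)|] = C(181, 2)·p = 16290 · (1/543) = 30.
E[α(G)] ≥ n − E[|E(G)|] = 181 − 30 = 151.
Numerically: ≈ 151.000000.
(This is only a lower bound; the true E[α(G)] may be larger.)

E[α(G)] ≥ 151 ≈ 151.000000.


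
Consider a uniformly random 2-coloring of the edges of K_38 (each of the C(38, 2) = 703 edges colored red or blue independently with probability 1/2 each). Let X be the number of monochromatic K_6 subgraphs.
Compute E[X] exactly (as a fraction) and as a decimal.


Let X = Σ_S X_S over the C(38, 6) = 2760681 subsets S of size 6, where X_S = 1 if the K_6 on S is monochromatic.
For a fixed S, the K_6 on S has C(6, 2) = 15 edges. P[all 15 edges red] = (1/2)^15, and likewise for blue, so P[monochromatic] = 2·(1/2)^15 = 2^{1 − 15} = 1/16384.
Summing: E[X] = C(38, 6) · 2^{1 − 15} = 2760681 · 1/16384 = 2760681/16384.
Numerically: E[X] ≈ 168.498596.

E[X] = C(38,6)·2^(1−C(6,2)) = 2760681/16384 ≈ 168.498596.


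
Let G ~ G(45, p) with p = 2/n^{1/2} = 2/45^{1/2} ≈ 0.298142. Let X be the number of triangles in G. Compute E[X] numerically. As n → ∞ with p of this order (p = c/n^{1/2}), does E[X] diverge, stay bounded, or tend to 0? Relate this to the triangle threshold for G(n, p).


Number of potential triangles: C(45, 3) = 14190.
Each occurs with probability p³ ≈ (0.298142)³ ≈ 2.65015464e-02.
By linearity: E[X] = C(45, 3)·p³ ≈ 14190 · 2.65015464e-02 ≈ 376.056943.
Since α = 1/2 < 1, p = c/n^{1/2} ≫ 1/n is above the triangle threshold p ~ 1/n. Asymptotically E[X] ~ (c³/6)·n^{3(1−α)} = (2³/6)·n^{1.5} → ∞; triangles are abundant w.h.p.

E[X] ≈ 376.056943; in regime p = Θ(1/n^{1/2}) E[X] diverges (above the triangle threshold p ~ 1/n).


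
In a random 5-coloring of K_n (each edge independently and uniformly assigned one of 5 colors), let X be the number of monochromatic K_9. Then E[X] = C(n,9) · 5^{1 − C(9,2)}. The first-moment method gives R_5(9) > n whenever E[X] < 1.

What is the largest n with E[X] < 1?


We need C(n, 9) · 5^{1 − 36} < 1, i.e. C(n, 9) < 5^{36 − 1} = 2910383045673370361328125.
Check values of n near the boundary:
  n = 2167: C(2167, 9) = 2855899084841489792706810; 2855899084841489792706810 < 2910383045673370361328125? YES
  n = 2168: C(2168, 9) = 2867804175977929537095120; 2867804175977929537095120 < 2910383045673370361328125? YES
  n = 2169: C(2169, 9) = 2879753360044504243499683; 2879753360044504243499683 < 2910383045673370361328125? YES
  n = 2170: C(2170, 9) = 2891746779868845075610510; 2891746779868845075610510 < 2910383045673370361328125? YES
  n = 2171: C(2171, 9) = 2903784578674959601827205; 2903784578674959601827205 < 2910383045673370361328125? YES
  n = 2172: C(2172, 9) = 2915866900084148060642020; 2915866900084148060642020 < 2910383045673370361328125? NO
The largest n with C(n, 9) < 2910383045673370361328125 is n = 2171 (where E[X] = 580756915734991920365441/582076609134674072265625 ≈ 0.9977). Hence R_5(9) > 2171, i.e. R_5(9) ≥ 2172.

Largest n = 2171; hence R_5(9) > 2171.


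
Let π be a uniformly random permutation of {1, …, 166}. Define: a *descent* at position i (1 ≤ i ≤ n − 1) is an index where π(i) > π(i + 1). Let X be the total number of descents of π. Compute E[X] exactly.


Write X = Σ X_I over i = 1, …, 165, with X_I the indicator of one descent.
There are 165 indicators.
For each fixed i, the pair (π(i), π(i+1)) is a uniformly random ordered pair of distinct values from {1, …, 166}; by symmetry P[π(i) > π(i+1)] = 1/2.
By linearity: E[X] = 165 · (1/2) = (166 − 1) · (1/2) = 165/2 ≈ 82.50000.

E[X] = 165/2 = 82.50000.


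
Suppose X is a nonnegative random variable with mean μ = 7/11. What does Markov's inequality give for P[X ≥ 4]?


μ = E[X] = 7/11, a = 4.
Markov: P[X ≥ 4] ≤ μ/a = (7/11)/4 = 7/44.
Numerically: ≈ 0.1591.
(Since a = 4 > μ = 0.6364, the bound 7/44 is < 1 and informative.)

P[X ≥ 4] ≤ 7/44 ≈ 0.1591.


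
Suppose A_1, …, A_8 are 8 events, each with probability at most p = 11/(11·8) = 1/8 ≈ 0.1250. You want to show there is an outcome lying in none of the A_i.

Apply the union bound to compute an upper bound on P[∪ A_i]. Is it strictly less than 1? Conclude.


Union bound: P[∪_{i=1}^{8} A_i] ≤ Σ_i P[A_i] ≤ 8·p = 8·(1/8) = 1.
Numerically: 1 ≈ 1.0000.
Is 1 < 1? NO.
Since the bound 1 is ≥ 1, the union bound is uninformative here; it does NOT by itself certify existence.

8·p = 1 ≈ 1.0000; existence NOT certified by the union bound.


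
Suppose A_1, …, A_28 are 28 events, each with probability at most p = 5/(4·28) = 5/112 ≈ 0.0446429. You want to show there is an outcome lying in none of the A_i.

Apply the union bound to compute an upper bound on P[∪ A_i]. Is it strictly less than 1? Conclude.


Union bound: P[∪_{i=1}^{28} A_i] ≤ Σ_i P[A_i] ≤ 28·p = 28·(5/112) = 5/4.
Numerically: 5/4 ≈ 1.2500000.
Is 5/4 < 1? NO.
Since the bound 5/4 is ≥ 1, the union bound is uninformative here; it does NOT by itself certify existence.

28·p = 5/4 ≈ 1.2500000; existence NOT certified by the union bound.


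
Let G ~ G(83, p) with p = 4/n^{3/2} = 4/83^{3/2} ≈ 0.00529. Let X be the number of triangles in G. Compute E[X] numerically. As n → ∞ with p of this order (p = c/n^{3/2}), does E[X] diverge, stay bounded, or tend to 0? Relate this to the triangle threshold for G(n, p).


Number of potential triangles: C(83, 3) = 91881.
Each occurs with probability p³ ≈ (0.00529)³ ≈ 1.480228e-07.
By linearity: E[X] = C(83, 3)·p³ ≈ 91881 · 1.480228e-07 ≈ 0.0136.
Since α = 3/2 > 1, p = c/n^{3/2} = o(1/n) is below the triangle threshold p ~ 1/n. Asymptotically E[X] ~ (c³/6)·n^{3(1−α)} = (4³/6)·n^{-1.5} → 0, so by Markov's inequality G has no triangles w.h.p.

E[X] ≈ 0.0136; in regime p = Θ(1/n^{3/2}) E[X] tends to 0 (below the triangle threshold p ~ 1/n).


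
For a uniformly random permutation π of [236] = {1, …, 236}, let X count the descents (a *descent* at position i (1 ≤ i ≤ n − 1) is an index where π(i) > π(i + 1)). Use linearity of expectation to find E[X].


Write X = Σ X_I over i = 1, …, 235, with X_I the indicator of one descent.
There are 235 indicators.
For each fixed i, the pair (π(i), π(i+1)) is a uniformly random ordered pair of distinct values from {1, …, 236}; by symmetry P[π(i) > π(i+1)] = 1/2.
By linearity: E[X] = 235 · (1/2) = (236 − 1) · (1/2) = 235/2 ≈ 117.500.

E[X] = 235/2 = 117.500.


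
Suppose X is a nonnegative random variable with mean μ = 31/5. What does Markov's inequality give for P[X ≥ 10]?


μ = E[X] = 31/5, a = 10.
Markov: P[X ≥ 10] ≤ μ/a = (31/5)/10 = 31/50.
Numerically: ≈ 0.620000.
(Since a = 10 > μ = 6.200000, the bound 31/50 is < 1 and informative.)

P[X ≥ 10] ≤ 31/50 ≈ 0.620000.


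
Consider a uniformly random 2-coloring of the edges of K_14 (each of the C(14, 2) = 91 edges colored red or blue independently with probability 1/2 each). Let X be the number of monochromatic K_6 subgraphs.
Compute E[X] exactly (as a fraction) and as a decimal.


Let X = Σ_S X_S over the C(14, 6) = 3003 subsets S of size 6, where X_S = 1 if the K_6 on S is monochromatic.
For a fixed S, the K_6 on S has C(6, 2) = 15 edges. P[all 15 edges red] = (1/2)^15, and likewise for blue, so P[monochromatic] = 2·(1/2)^15 = 2^{1 − 15} = 1/16384.
By linearity of expectation: E[X] = C(14, 6) · 2^{1 − 15} = 3003 · 1/16384 = 3003/16384.
Numerically: E[X] ≈ 0.1833.

E[X] = C(14,6)·2^(1−C(6,2)) = 3003/16384 ≈ 0.1833.


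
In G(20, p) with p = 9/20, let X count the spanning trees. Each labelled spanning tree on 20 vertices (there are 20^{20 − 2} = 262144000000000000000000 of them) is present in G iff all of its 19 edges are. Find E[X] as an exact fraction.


K_20 has 20^{20 − 2} = 262144000000000000000000 labelled spanning trees.
For each such spanning tree H, let X_H = 1 if all 19 edges of H are present in G. Then P[X_H = 1] = p^{19} = (9/20)^{19} = 1350851717672992089/5242880000000000000000000.
By linearity: E[X] = Σ_H E[X_H] = 262144000000000000000000 · p^{19} = 262144000000000000000000 · 1350851717672992089/5242880000000000000000000 = 1350851717672992089/20.
Numerically: E[X] ≈ 6.75e+16.

E[X] = 262144000000000000000000 · (9/20)^{19} = 1350851717672992089/20 ≈ 6.75e+16.


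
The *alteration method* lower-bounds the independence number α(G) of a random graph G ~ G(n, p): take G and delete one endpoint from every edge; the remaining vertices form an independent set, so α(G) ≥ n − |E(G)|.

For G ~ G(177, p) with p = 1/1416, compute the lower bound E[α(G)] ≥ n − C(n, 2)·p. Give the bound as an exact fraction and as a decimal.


E[|E(G)|] = C(177, 2)·p = 15576 · (1/1416) = 11.
E[α(G)] ≥ n − E[|E(G)|] = 177 − 11 = 166.
Numerically: ≈ 166.000000.
(This is only a lower bound; the true E[α(G)] may be larger.)

E[α(G)] ≥ 166 ≈ 166.000000.


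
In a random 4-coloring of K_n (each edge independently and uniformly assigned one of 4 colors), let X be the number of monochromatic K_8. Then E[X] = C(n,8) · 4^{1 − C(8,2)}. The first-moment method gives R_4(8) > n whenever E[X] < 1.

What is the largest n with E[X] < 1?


We need C(n, 8) · 4^{1 − 28} < 1, i.e. C(n, 8) < 4^{28 − 1} = 18014398509481984.
Check values of n near the boundary:
  n = 402: C(402, 8) = 15770615726749950; 15770615726749950 < 18014398509481984? YES
  n = 403: C(403, 8) = 16090020602228430; 16090020602228430 < 18014398509481984? YES
  n = 404: C(404, 8) = 16415071523485570; 16415071523485570 < 18014398509481984? YES
  n = 405: C(405, 8) = 16745853821188050; 16745853821188050 < 18014398509481984? YES
  n = 406: C(406, 8) = 17082453897995850; 17082453897995850 < 18014398509481984? YES
  n = 407: C(407, 8) = 17424959239309050; 17424959239309050 < 18014398509481984? YES
  n = 408: C(408, 8) = 17773458424095231; 17773458424095231 < 18014398509481984? YES
  n = 409: C(409, 8) = 18128041135797879; 18128041135797879 < 18014398509481984? NO
  n = 410: C(410, 8) = 18488798173326195; 18488798173326195 < 18014398509481984? NO
  n = 411: C(411, 8) = 18855821462126715; 18855821462126715 < 18014398509481984? NO
The largest n with C(n, 8) < 18014398509481984 is n = 408 (where E[X] = 17773458424095231/18014398509481984 ≈ 0.98663). Hence R_4(8) > 408, i.e. R_4(8) ≥ 409.

Largest n = 408; hence R_4(8) > 408.


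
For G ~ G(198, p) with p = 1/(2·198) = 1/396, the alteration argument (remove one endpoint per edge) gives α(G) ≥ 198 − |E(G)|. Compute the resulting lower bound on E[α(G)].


E[|E(G)|] = C(198, 2)·p = 19503 · (1/396) = 197/4.
E[α(G)] ≥ n − E[|E(G)|] = 198 − 197/4 = 595/4.
Numerically: ≈ 148.7500.
(This is only a lower bound; the true E[α(G)] may be larger.)

E[α(G)] ≥ 595/4 ≈ 148.7500.


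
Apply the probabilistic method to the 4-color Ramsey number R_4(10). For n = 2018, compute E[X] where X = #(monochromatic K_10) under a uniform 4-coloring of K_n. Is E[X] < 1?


E[X] = C(2018, 10) · 4^{1 − 45} = 301820606687612220663963508 · 4^{−44} = 301820606687612220663963508/309485009821345068724781056.
As a reduced fraction: E[X] = 75455151671903055165990877/77371252455336267181195264 ≈ 0.975235.
Is E[X] < 1? YES.
Since E[X] < 1, there exists a 4-coloring of K_{2018} with no monochromatic K_10; hence R_4(10) > 2018.

E[X] = 75455151671903055165990877/77371252455336267181195264 ≈ 0.975235; E[X] < 1, so R_4(10) > 2018.


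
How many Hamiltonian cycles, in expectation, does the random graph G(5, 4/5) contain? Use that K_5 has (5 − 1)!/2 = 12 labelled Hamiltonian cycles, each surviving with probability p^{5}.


K_5 has (5 − 1)!/2 = 12 labelled Hamiltonian cycles.
For each such Hamiltonian cycle H, let X_H = 1 if all 5 edges of H are present in G. Then P[X_H = 1] = p^{5} = (4/5)^{5} = 1024/3125.
By linearity: E[X] = Σ_H E[X_H] = 12 · p^{5} = 12 · 1024/3125 = 12288/3125.
Numerically: E[X] ≈ 3.93216.

E[X] = 12 · (4/5)^{5} = 12288/3125 ≈ 3.93216.


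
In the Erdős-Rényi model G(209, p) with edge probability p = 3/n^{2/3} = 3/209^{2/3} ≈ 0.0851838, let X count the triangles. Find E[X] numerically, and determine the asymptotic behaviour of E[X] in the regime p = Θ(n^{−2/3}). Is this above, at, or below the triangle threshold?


Number of potential triangles: C(209, 3) = 1499784.
Each occurs with probability p³ ≈ (0.0851838)³ ≈ 6.18117717e-04.
By linearity: E[X] = C(209, 3)·p³ ≈ 1499784 · 6.18117717e-04 ≈ 927.043062.
Since α = 2/3 < 1, p = c/n^{2/3} ≫ 1/n is above the triangle threshold p ~ 1/n. Asymptotically E[X] ~ (c³/6)·n^{3(1−α)} = (3³/6)·n^{1} → ∞; triangles are abundant w.h.p.

E[X] ≈ 927.043062; in regime p = Θ(1/n^{2/3}) E[X] diverges (above the triangle threshold p ~ 1/n).


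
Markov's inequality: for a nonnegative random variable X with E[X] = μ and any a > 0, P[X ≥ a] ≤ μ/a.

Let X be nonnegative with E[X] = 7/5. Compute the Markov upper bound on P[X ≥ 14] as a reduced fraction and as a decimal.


μ = E[X] = 7/5, a = 14.
Markov: P[X ≥ 14] ≤ μ/a = (7/5)/14 = 1/10.
Numerically: ≈ 0.100.
(Since a = 14 > μ = 1.400, the bound 1/10 is < 1 and informative.)

P[X ≥ 14] ≤ 1/10 ≈ 0.100.


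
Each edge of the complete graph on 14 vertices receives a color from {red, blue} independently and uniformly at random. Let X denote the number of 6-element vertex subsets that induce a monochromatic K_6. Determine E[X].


Let X = Σ_S X_S over the C(14, 6) = 3003 subsets S of size 6, where X_S = 1 if the K_6 on S is monochromatic.
For a fixed S, the K_6 on S has C(6, 2) = 15 edges. P[all 15 edges red] = (1/2)^15, and likewise for blue, so P[monochromatic] = 2·(1/2)^15 = 2^{1 − 15} = 1/16384.
By linearity of expectation: E[X] = C(14, 6) · 2^{1 − 15} = 3003 · 1/16384 = 3003/16384.
Numerically: E[X] ≈ 0.183289.

E[X] = C(14,6)·2^(1−C(6,2)) = 3003/16384 ≈ 0.183289.


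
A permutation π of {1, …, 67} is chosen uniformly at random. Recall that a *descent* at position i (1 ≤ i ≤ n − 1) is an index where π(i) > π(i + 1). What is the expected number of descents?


Write X = Σ X_I over i = 1, …, 66, with X_I the indicator of one descent.
There are 66 indicators.
For each fixed i, the pair (π(i), π(i+1)) is a uniformly random ordered pair of distinct values from {1, …, 67}; by symmetry P[π(i) > π(i+1)] = 1/2.
By linearity: E[X] = 66 · (1/2) = (67 − 1) · (1/2) = 33 ≈ 33.000.

E[X] = 33 = 33.000.


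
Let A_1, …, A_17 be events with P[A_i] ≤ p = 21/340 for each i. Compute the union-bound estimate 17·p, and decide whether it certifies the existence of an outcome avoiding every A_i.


Union bound: P[∪_{i=1}^{17} A_i] ≤ Σ_i P[A_i] ≤ 17·p = 17·(21/340) = 21/20.
Numerically: 21/20 ≈ 1.0500.
Is 21/20 < 1? NO.
Since the bound 21/20 is ≥ 1, the union bound is uninformative here; it does NOT by itself certify existence.

17·p = 21/20 ≈ 1.0500; existence NOT certified by the union bound.


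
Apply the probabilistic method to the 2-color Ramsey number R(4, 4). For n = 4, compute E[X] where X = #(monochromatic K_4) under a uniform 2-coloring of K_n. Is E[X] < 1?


E[X] = C(4, 4) · 2^{1 − 6} = 1 · 2^{−5} = 1/32.
As a reduced fraction: E[X] = 1/32 ≈ 0.0312.
Is E[X] < 1? YES.
Since E[X] < 1, there exists a 2-coloring of K_{4} with no monochromatic K_4; hence R(4, 4) > 4.

E[X] = 1/32 ≈ 0.0312; E[X] < 1, so R(4, 4) > 4.


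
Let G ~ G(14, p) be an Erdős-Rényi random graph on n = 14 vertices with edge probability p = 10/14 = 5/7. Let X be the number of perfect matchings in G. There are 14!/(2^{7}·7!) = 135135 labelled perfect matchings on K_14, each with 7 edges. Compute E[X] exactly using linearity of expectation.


K_14 has 14!/(2^{7}·7!) = 135135 labelled perfect matchings.
For each such perfect matching H, let X_H = 1 if all 7 edges of H are present in G. Then P[X_H = 1] = p^{7} = (5/7)^{7} = 78125/823543.
By linearity: E[X] = Σ_H E[X_H] = 135135 · p^{7} = 135135 · 78125/823543 = 1508203125/117649.
Numerically: E[X] ≈ 12820.

E[X] = 135135 · (5/7)^{7} = 1508203125/117649 ≈ 12820.


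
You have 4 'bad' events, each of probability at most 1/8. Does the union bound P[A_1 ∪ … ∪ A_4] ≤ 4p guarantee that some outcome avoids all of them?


Union bound: P[∪_{i=1}^{4} A_i] ≤ Σ_i P[A_i] ≤ 4·p = 4·(1/8) = 1/2.
Numerically: 1/2 ≈ 0.5000.
Is 1/2 < 1? YES.
Since P[∪ A_i] ≤ 1/2 < 1, the complement has P[∩ A_i^c] ≥ 1 − 1/2 = 1/2 > 0, so some outcome avoids every A_i.

4·p = 1/2 ≈ 0.5000; existence CERTIFIED by the union bound.


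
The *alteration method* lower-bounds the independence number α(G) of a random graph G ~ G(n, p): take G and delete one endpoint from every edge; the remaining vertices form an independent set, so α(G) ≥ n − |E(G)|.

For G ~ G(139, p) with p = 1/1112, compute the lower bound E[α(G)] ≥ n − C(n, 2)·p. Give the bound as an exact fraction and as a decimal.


E[|E(G)|] = C(139, 2)·p = 9591 · (1/1112) = 69/8.
E[α(G)] ≥ n − E[|E(G)|] = 139 − 69/8 = 1043/8.
Numerically: ≈ 130.375000.
(This is only a lower bound; the true E[α(G)] may be larger.)

E[α(G)] ≥ 1043/8 ≈ 130.375000.


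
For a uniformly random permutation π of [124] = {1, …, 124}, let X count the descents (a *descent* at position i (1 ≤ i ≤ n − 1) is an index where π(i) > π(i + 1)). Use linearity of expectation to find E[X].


Write X = Σ X_I over i = 1, …, 123, with X_I the indicator of one descent.
There are 123 indicators.
For each fixed i, the pair (π(i), π(i+1)) is a uniformly random ordered pair of distinct values from {1, …, 124}; by symmetry P[π(i) > π(i+1)] = 1/2.
By linearity: E[X] = 123 · (1/2) = (124 − 1) · (1/2) = 123/2 ≈ 61.500000.

E[X] = 123/2 = 61.500000.


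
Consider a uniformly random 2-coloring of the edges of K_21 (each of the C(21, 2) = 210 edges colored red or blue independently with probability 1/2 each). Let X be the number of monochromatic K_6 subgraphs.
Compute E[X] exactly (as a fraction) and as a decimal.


Let X = Σ_S X_S over the C(21, 6) = 54264 subsets S of size 6, where X_S = 1 if the K_6 on S is monochromatic.
For a fixed S, the K_6 on S has C(6, 2) = 15 edges. P[all 15 edges red] = (1/2)^15, and likewise for blue, so P[monochromatic] = 2·(1/2)^15 = 2^{1 − 15} = 1/16384.
Summing: E[X] = C(21, 6) · 2^{1 − 15} = 54264 · 1/16384 = 6783/2048.
Numerically: E[X] ≈ 3.312012.

E[X] = C(21,6)·2^(1−C(6,2)) = 6783/2048 ≈ 3.312012.


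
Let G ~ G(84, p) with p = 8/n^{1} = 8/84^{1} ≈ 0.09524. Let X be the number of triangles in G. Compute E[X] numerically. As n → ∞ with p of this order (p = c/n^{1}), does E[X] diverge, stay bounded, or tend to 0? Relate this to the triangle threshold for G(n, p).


Number of potential triangles: C(84, 3) = 95284.
Each occurs with probability p³ ≈ (0.09524)³ ≈ 8.638376e-04.
By linearity: E[X] = C(84, 3)·p³ ≈ 95284 · 8.638376e-04 ≈ 82.3099.
Here α = 1, so p = 8/n is exactly at the triangle threshold p ~ 1/n. Asymptotically E[X] → c³/6 = 8³/6 = 256/3 ≈ 85.3333, a bounded constant. In this regime the triangle count is asymptotically Poisson(c³/6).

E[X] ≈ 82.3099; in regime p = Θ(1/n^{1}) E[X] stays bounded (at the triangle threshold p ~ 1/n).


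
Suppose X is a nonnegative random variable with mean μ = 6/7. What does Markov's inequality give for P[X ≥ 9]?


μ = E[X] = 6/7, a = 9.
Markov: P[X ≥ 9] ≤ μ/a = (6/7)/9 = 2/21.
Numerically: ≈ 0.095238.
(Since a = 9 > μ = 0.857143, the bound 2/21 is < 1 and informative.)

P[X ≥ 9] ≤ 2/21 ≈ 0.095238.


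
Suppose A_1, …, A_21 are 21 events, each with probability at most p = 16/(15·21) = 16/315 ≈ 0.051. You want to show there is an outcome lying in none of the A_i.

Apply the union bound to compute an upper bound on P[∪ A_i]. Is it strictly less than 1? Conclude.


Union bound: P[∪_{i=1}^{21} A_i] ≤ Σ_i P[A_i] ≤ 21·p = 21·(16/315) = 16/15.
Numerically: 16/15 ≈ 1.067.
Is 16/15 < 1? NO.
Since the bound 16/15 is ≥ 1, the union bound is uninformative here; it does NOT by itself certify existence.

21·p = 16/15 ≈ 1.067; existence NOT certified by the union bound.


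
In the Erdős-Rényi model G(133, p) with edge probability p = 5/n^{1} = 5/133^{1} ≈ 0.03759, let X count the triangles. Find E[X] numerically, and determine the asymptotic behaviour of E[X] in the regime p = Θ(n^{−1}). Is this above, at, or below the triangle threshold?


Number of potential triangles: C(133, 3) = 383306.
Each occurs with probability p³ ≈ (0.03759)³ ≈ 5.313187e-05.
By linearity: E[X] = C(133, 3)·p³ ≈ 383306 · 5.313187e-05 ≈ 20.3658.
Here α = 1, so p = 5/n is exactly at the triangle threshold p ~ 1/n. Asymptotically E[X] → c³/6 = 5³/6 = 125/6 ≈ 20.8333, a bounded constant. In this regime the triangle count is asymptotically Poisson(c³/6).

E[X] ≈ 20.3658; in regime p = Θ(1/n^{1}) E[X] stays bounded (at the triangle threshold p ~ 1/n).


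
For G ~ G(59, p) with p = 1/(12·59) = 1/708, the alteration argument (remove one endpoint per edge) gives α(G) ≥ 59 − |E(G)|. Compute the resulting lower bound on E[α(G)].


E[|E(G)|] = C(59, 2)·p = 1711 · (1/708) = 29/12.
E[α(G)] ≥ n − E[|E(G)|] = 59 − 29/12 = 679/12.
Numerically: ≈ 56.583333.
(This is only a lower bound; the true E[α(G)] may be larger.)

E[α(G)] ≥ 679/12 ≈ 56.583333.


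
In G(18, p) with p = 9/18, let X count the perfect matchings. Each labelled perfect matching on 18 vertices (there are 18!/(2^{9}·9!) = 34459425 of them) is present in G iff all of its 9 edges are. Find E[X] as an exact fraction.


K_18 has 18!/(2^{9}·9!) = 34459425 labelled perfect matchings.
For each such perfect matching H, let X_H = 1 if all 9 edges of H are present in G. Then P[X_H = 1] = p^{9} = (1/2)^{9} = 1/512.
Summing the indicators: E[X] = Σ_H E[X_H] = 34459425 · p^{9} = 34459425 · 1/512 = 34459425/512.
Numerically: E[X] ≈ 6.73e+04.

E[X] = 34459425 · (1/2)^{9} = 34459425/512 ≈ 6.73e+04.


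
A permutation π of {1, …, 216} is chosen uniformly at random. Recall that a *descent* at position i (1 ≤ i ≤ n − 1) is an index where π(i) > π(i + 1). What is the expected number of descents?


Write X = Σ X_I over i = 1, …, 215, with X_I the indicator of one descent.
There are 215 indicators.
For each fixed i, the pair (π(i), π(i+1)) is a uniformly random ordered pair of distinct values from {1, …, 216}; by symmetry P[π(i) > π(i+1)] = 1/2.
By linearity: E[X] = 215 · (1/2) = (216 − 1) · (1/2) = 215/2 ≈ 107.5000.

E[X] = 215/2 = 107.5000.


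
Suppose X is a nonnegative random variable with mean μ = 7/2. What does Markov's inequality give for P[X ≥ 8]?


μ = E[X] = 7/2, a = 8.
Markov: P[X ≥ 8] ≤ μ/a = (7/2)/8 = 7/16.
Numerically: ≈ 0.438.
(Since a = 8 > μ = 3.500, the bound 7/16 is < 1 and informative.)

P[X ≥ 8] ≤ 7/16 ≈ 0.438.


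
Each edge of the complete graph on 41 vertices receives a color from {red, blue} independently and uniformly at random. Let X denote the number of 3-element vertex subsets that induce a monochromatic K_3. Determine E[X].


Let X = Σ_S X_S over the C(41, 3) = 10660 subsets S of size 3, where X_S = 1 if the K_3 on S is monochromatic.
For a fixed S, the K_3 on S has C(3, 2) = 3 edges. P[all 3 edges red] = (1/2)^3, and likewise for blue, so P[monochromatic] = 2·(1/2)^3 = 2^{1 − 3} = 1/4.
By linearity: E[X] = C(41, 3) · 2^{1 − 3} = 10660 · 1/4 = 2665.
Numerically: E[X] ≈ 2665.000000.

E[X] = C(41,3)·2^(1−C(3,2)) = 2665 ≈ 2665.000000.


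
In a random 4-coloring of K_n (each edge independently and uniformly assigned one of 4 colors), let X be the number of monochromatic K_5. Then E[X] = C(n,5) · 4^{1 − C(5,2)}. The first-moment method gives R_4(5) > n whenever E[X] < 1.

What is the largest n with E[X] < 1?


We need C(n, 5) · 4^{1 − 10} < 1, i.e. C(n, 5) < 4^{10 − 1} = 262144.
Check values of n near the boundary:
  n = 31: C(31, 5) = 169911; 169911 < 262144? YES
  n = 32: C(32, 5) = 201376; 201376 < 262144? YES
  n = 33: C(33, 5) = 237336; 237336 < 262144? YES
  n = 34: C(34, 5) = 278256; 278256 < 262144? NO
  n = 35: C(35, 5) = 324632; 324632 < 262144? NO
The largest n with C(n, 5) < 262144 is n = 33 (where E[X] = 29667/32768 ≈ 0.9053650). Hence R_4(5) > 33, i.e. R_4(5) ≥ 34.

Largest n = 33; hence R_4(5) > 33.


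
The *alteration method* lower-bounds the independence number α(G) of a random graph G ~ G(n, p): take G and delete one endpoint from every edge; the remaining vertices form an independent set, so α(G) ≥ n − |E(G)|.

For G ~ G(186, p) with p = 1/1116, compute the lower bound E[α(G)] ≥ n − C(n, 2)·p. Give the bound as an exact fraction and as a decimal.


E[|E(G)|] = C(186, 2)·p = 17205 · (1/1116) = 185/12.
E[α(G)] ≥ n − E[|E(G)|] = 186 − 185/12 = 2047/12.
Numerically: ≈ 170.583.
(This is only a lower bound; the true E[α(G)] may be larger.)

E[α(G)] ≥ 2047/12 ≈ 170.583.


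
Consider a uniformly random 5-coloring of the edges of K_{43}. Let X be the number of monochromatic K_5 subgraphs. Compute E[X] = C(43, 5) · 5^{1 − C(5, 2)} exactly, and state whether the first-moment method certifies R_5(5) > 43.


E[X] = C(43, 5) · 5^{1 − 10} = 962598 · 5^{−9} = 962598/1953125.
As a reduced fraction: E[X] = 962598/1953125 ≈ 0.4929.
Is E[X] < 1? YES.
Since E[X] < 1, there exists a 5-coloring of K_{43} with no monochromatic K_5; hence R_5(5) > 43.

E[X] = 962598/1953125 ≈ 0.4929; E[X] < 1, so R_5(5) > 43.


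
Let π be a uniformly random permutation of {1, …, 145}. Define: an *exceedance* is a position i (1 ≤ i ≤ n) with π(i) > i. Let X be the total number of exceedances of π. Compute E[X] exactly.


Write X = Σ_{i=1}^{145} X_i, where X_i = 1_{π(i) > i}.
For each fixed i, π(i) is uniform over {1, …, 145} (marginal of a uniform permutation), so P[π(i) > i] = (n − i)/n. Summing: Σ_{i=1}^{145} (n − i)/n = (0 + 1 + … + 144)/145 = 145(145 − 1)/(2·145) = (145 − 1)/2.
Hence E[X] = Σ_{i=1}^{145} (145 − i)/145 = 72 ≈ 72.00000.

E[X] = 72 = 72.00000.


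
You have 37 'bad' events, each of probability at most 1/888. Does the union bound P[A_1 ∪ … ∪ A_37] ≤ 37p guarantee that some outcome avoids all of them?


Union bound: P[∪_{i=1}^{37} A_i] ≤ Σ_i P[A_i] ≤ 37·p = 37·(1/888) = 1/24.
Numerically: 1/24 ≈ 0.042.
Is 1/24 < 1? YES.
Since P[∪ A_i] ≤ 1/24 < 1, the complement has P[∩ A_i^c] ≥ 1 − 1/24 = 23/24 > 0, so some outcome avoids every A_i.

37·p = 1/24 ≈ 0.042; existence CERTIFIED by the union bound.


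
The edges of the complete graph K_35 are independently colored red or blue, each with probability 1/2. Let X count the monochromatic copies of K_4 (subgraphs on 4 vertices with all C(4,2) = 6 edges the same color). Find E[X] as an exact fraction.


Let X = Σ_S X_S over the C(35, 4) = 52360 subsets S of size 4, where X_S = 1 if the K_4 on S is monochromatic.
For a fixed S, the K_4 on S has C(4, 2) = 6 edges. P[all 6 edges red] = (1/2)^6, and likewise for blue, so P[monochromatic] = 2·(1/2)^6 = 2^{1 − 6} = 1/32.
Summing: E[X] = C(35, 4) · 2^{1 − 6} = 52360 · 1/32 = 6545/4.
Numerically: E[X] ≈ 1636.25000.

E[X] = C(35,4)·2^(1−C(4,2)) = 6545/4 ≈ 1636.25000.


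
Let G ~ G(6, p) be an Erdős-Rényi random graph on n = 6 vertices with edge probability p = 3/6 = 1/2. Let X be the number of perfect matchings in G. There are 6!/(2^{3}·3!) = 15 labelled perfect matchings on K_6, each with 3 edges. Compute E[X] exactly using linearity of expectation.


K_6 has 6!/(2^{3}·3!) = 15 labelled perfect matchings.
For each such perfect matching H, let X_H = 1 if all 3 edges of H are present in G. Then P[X_H = 1] = p^{3} = (1/2)^{3} = 1/8.
By linearity: E[X] = Σ_H E[X_H] = 15 · p^{3} = 15 · 1/8 = 15/8.
Numerically: E[X] ≈ 1.875.

E[X] = 15 · (1/2)^{3} = 15/8 ≈ 1.875.


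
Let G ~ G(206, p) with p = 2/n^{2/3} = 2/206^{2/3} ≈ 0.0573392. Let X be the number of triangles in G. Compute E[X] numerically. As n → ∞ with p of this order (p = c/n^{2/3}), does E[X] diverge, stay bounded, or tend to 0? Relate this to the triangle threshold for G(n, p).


Number of potential triangles: C(206, 3) = 1435820.
Each occurs with probability p³ ≈ (0.0573392)³ ≈ 1.88519182e-04.
By linearity: E[X] = C(206, 3)·p³ ≈ 1435820 · 1.88519182e-04 ≈ 270.679612.
Since α = 2/3 < 1, p = c/n^{2/3} ≫ 1/n is above the triangle threshold p ~ 1/n. Asymptotically E[X] ~ (c³/6)·n^{3(1−α)} = (2³/6)·n^{1} → ∞; triangles are abundant w.h.p.

E[X] ≈ 270.679612; in regime p = Θ(1/n^{2/3}) E[X] diverges (above the triangle threshold p ~ 1/n).
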